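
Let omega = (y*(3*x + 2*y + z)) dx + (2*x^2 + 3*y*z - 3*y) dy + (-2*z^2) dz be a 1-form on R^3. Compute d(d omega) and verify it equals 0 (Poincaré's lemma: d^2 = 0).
d(d omega) = 0

Step 1: d omega = sum_{i<j} (∂f_j/∂x_i - ∂f_i/∂x_j) dx_i ∧ dx_j:
  coeff of dx ∧ dy: x - 4*y - z
  coeff of dx ∧ dz: -y
  coeff of dy ∧ dz: -3*y
Step 2: Apply d again to each 2-form coefficient. The only possible 3-form in R^3 is dx ∧ dy ∧ dz, with coefficient
  ∂(coeff of dy∧dz)/∂x - ∂(coeff of dx∧dz)/∂y + ∂(coeff of dx∧dy)/∂z
  = ∂/∂x (-3*y) - ∂/∂y (-y) + ∂/∂z (x - 4*y - z).
Each of these terms simplifies to sums of mixed partials that cancel in pairs. The result is 0 (by equality of mixed partials for smooth functions — Schwarz / Clairaut).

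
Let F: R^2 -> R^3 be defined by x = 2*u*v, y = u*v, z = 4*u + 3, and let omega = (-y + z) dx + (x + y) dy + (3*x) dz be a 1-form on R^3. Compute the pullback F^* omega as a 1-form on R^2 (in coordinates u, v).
F^* omega = (v*(u*v + 32*u + 6)) du + (u*(u*v + 8*u + 6)) dv

Using F^*(f dg) = (f ∘ F) d(g ∘ F), substitute each coordinate x_i by F_i(u, v) in f_i, and replace dx_i by d F_i = (∂F_i/∂u) du + (∂F_i/∂v) dv.
  For the x component: f_1(F) = -u*v + 4*u + 3; d F_1 = (2*v) du + (2*u) dv
  For the y component: f_2(F) = 3*u*v; d F_2 = (v) du + (u) dv
  For the z component: f_3(F) = 6*u*v; d F_3 = (4) du + (0) dv
Combining and collecting du, dv coefficients:
  coeff of du: v*(u*v + 32*u + 6)
  coeff of dv: u*(u*v + 8*u + 6)
F^* omega = (v*(u*v + 32*u + 6)) du + (u*(u*v + 8*u + 6)) dv.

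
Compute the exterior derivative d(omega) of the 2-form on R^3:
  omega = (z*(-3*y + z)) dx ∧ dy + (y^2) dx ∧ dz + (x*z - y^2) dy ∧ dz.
d(omega) = (-5*y + 3*z) dx ∧ dy ∧ dz

For a 2-form omega = sum_{i<j} g_{ij} dx_i ∧ dx_j, the exterior derivative is
  d(omega) = sum_{i<j} d(g_{ij}) ∧ dx_i ∧ dx_j = sum_{i<j, k} (∂g_{ij}/∂x_k) dx_k ∧ dx_i ∧ dx_j.
Expand each term, using dx_k ∧ dx_i ∧ dx_j = sgn(permutation) dx_{(a)} ∧ dx_{(b)} ∧ dx_{(c)} with (a < b < c) sorted:
  d(z*(-3*y + z)) includes (∂/∂z)(z*(-3*y + z)) dz = (-3*y + 2*z) dz, which multiplied by dx ∧ dy gives (-3*y + 2*z) dx ∧ dy ∧ dz
  d(y^2) includes (∂/∂y)(y^2) dy = (2*y) dy, which multiplied by dx ∧ dz gives (-2*y) dx ∧ dy ∧ dz
  d(x*z - y^2) includes (∂/∂x)(x*z - y^2) dx = (z) dx, which multiplied by dy ∧ dz gives (z) dx ∧ dy ∧ dz
Collecting like 3-forms: d(omega) = (-5*y + 3*z) dx ∧ dy ∧ dz.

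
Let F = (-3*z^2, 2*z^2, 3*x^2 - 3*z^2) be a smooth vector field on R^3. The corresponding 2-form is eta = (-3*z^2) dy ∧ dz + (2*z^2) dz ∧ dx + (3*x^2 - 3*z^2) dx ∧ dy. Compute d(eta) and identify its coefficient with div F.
d(eta) = (-6*z) dx ∧ dy ∧ dz; div F = -6*z

For a 2-form in R^3 of the form above, applying d gives a 3-form with coefficient ∂P/∂x + ∂Q/∂y + ∂R/∂z:
  ∂P/∂x = 0
  ∂Q/∂y = 0
  ∂R/∂z = -6*z
Sum = -6*z, which is exactly div F.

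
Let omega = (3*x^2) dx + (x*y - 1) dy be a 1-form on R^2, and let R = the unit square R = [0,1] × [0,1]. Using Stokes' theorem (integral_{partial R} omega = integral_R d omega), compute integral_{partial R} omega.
integral_(partial R) omega = 1/2

Stokes: integral_partial_R omega = integral_R d omega with d omega = (∂Q/∂x - ∂P/∂y) dx ∧ dy.
  ∂Q/∂x = y
  ∂P/∂y = 0
  integrand = ∂Q/∂x - ∂P/∂y = y.
Integrating over R: integral_0^1 integral_0^1 (y) dx dy = 1/2.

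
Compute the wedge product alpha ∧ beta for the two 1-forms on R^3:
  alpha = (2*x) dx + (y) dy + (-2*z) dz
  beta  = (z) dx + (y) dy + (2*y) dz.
alpha ∧ beta = (y*(2*x - z)) dx ∧ dy + (4*x*y + 2*z^2) dx ∧ dz + (2*y*(y + z)) dy ∧ dz

Distribute the wedge, using dx_i ∧ dx_j = -dx_j ∧ dx_i and dx_i ∧ dx_i = 0. For each pair (i, j) with i < j, the coefficient of dx_i ∧ dx_j in alpha ∧ beta is (alpha_i * beta_j - alpha_j * beta_i). Collecting: alpha ∧ beta = (y*(2*x - z)) dx ∧ dy + (4*x*y + 2*z^2) dx ∧ dz + (2*y*(y + z)) dy ∧ dz.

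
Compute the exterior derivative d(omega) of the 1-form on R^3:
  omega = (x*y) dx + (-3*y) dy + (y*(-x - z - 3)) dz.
d(omega) = (-x) dx ∧ dy + (-y) dx ∧ dz + (-x - z - 3) dy ∧ dz

For a 1-form omega = sum_i f_i dx_i, the exterior derivative is
  d(omega) = sum_{i < j} (∂f_j/∂x_i - ∂f_i/∂x_j) dx_i ∧ dx_j.
  coefficient of dx ∧ dy: ∂f_2/∂x - ∂f_1/∂y = ∂(-3*y)/∂x - ∂(x*y)/∂y = -x
  coefficient of dx ∧ dz: ∂f_3/∂x - ∂f_1/∂z = ∂(y*(-x - z - 3))/∂x - ∂(x*y)/∂z = -y
  coefficient of dy ∧ dz: ∂f_3/∂y - ∂f_2/∂z = ∂(y*(-x - z - 3))/∂y - ∂(-3*y)/∂z = -x - z - 3
Assembling: d(omega) = (-x) dx ∧ dy + (-y) dx ∧ dz + (-x - z - 3) dy ∧ dz.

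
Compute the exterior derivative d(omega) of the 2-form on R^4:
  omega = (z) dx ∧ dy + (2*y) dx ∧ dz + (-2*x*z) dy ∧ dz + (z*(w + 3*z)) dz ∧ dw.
d(omega) = (-2*z - 1) dx ∧ dy ∧ dz

For a 2-form omega = sum_{i<j} g_{ij} dx_i ∧ dx_j, the exterior derivative is
  d(omega) = sum_{i<j} d(g_{ij}) ∧ dx_i ∧ dx_j = sum_{i<j, k} (∂g_{ij}/∂x_k) dx_k ∧ dx_i ∧ dx_j.
Expand each term, using dx_k ∧ dx_i ∧ dx_j = sgn(permutation) dx_{(a)} ∧ dx_{(b)} ∧ dx_{(c)} with (a < b < c) sorted:
  d(z) includes (∂/∂z)(z) dz = (1) dz, which multiplied by dx ∧ dy gives (1) dx ∧ dy ∧ dz
  d(2*y) includes (∂/∂y)(2*y) dy = (2) dy, which multiplied by dx ∧ dz gives (-2) dx ∧ dy ∧ dz
  d(-2*x*z) includes (∂/∂x)(-2*x*z) dx = (-2*z) dx, which multiplied by dy ∧ dz gives (-2*z) dx ∧ dy ∧ dz
Collecting like 3-forms: d(omega) = (-2*z - 1) dx ∧ dy ∧ dz.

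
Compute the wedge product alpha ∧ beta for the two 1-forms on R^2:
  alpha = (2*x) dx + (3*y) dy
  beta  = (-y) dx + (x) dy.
alpha ∧ beta = (2*x^2 + 3*y^2) dx ∧ dy

Distribute the wedge, using dx_i ∧ dx_j = -dx_j ∧ dx_i and dx_i ∧ dx_i = 0. For each pair (i, j) with i < j, the coefficient of dx_i ∧ dx_j in alpha ∧ beta is (alpha_i * beta_j - alpha_j * beta_i). Collecting: alpha ∧ beta = (2*x^2 + 3*y^2) dx ∧ dy.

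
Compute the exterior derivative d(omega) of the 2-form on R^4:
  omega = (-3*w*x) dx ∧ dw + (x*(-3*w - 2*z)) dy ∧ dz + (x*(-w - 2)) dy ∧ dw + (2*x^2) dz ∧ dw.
d(omega) = (-3*w - 2*z) dx ∧ dy ∧ dz + (-3*x) dy ∧ dz ∧ dw + (-w - 2) dx ∧ dy ∧ dw + (4*x) dx ∧ dz ∧ dw

For a 2-form omega = sum_{i<j} g_{ij} dx_i ∧ dx_j, the exterior derivative is
  d(omega) = sum_{i<j} d(g_{ij}) ∧ dx_i ∧ dx_j = sum_{i<j, k} (∂g_{ij}/∂x_k) dx_k ∧ dx_i ∧ dx_j.
Expand each term, using dx_k ∧ dx_i ∧ dx_j = sgn(permutation) dx_{(a)} ∧ dx_{(b)} ∧ dx_{(c)} with (a < b < c) sorted:
  d(x*(-3*w - 2*z)) includes (∂/∂x)(x*(-3*w - 2*z)) dx = (-3*w - 2*z) dx, which multiplied by dy ∧ dz gives (-3*w - 2*z) dx ∧ dy ∧ dz
  d(x*(-3*w - 2*z)) includes (∂/∂w)(x*(-3*w - 2*z)) dw = (-3*x) dw, which multiplied by dy ∧ dz gives (-3*x) dy ∧ dz ∧ dw
  d(x*(-w - 2)) includes (∂/∂x)(x*(-w - 2)) dx = (-w - 2) dx, which multiplied by dy ∧ dw gives (-w - 2) dx ∧ dy ∧ dw
  d(2*x^2) includes (∂/∂x)(2*x^2) dx = (4*x) dx, which multiplied by dz ∧ dw gives (4*x) dx ∧ dz ∧ dw
Collecting like 3-forms: d(omega) = (-3*w - 2*z) dx ∧ dy ∧ dz + (-3*x) dy ∧ dz ∧ dw + (-w - 2) dx ∧ dy ∧ dw + (4*x) dx ∧ dz ∧ dw.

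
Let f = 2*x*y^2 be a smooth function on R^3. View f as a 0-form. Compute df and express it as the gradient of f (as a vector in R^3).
df = (2*y^2) dx + (4*x*y) dy + (0) dz; grad f = (2*y^2, 4*x*y, 0)

For a 0-form f, d f = (∂f/∂x) dx + (∂f/∂y) dy + (∂f/∂z) dz. The components of the vector representation are exactly the entries of grad f in Cartesian coordinates:
  ∂f/∂x = 2*y^2
  ∂f/∂y = 4*x*y
  ∂f/∂z = 0.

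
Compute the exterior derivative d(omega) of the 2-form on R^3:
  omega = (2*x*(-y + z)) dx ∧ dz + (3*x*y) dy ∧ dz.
d(omega) = (2*x + 3*y) dx ∧ dy ∧ dz

For a 2-form omega = sum_{i<j} g_{ij} dx_i ∧ dx_j, the exterior derivative is
  d(omega) = sum_{i<j} d(g_{ij}) ∧ dx_i ∧ dx_j = sum_{i<j, k} (∂g_{ij}/∂x_k) dx_k ∧ dx_i ∧ dx_j.
Expand each term, using dx_k ∧ dx_i ∧ dx_j = sgn(permutation) dx_{(a)} ∧ dx_{(b)} ∧ dx_{(c)} with (a < b < c) sorted:
  d(2*x*(-y + z)) includes (∂/∂y)(2*x*(-y + z)) dy = (-2*x) dy, which multiplied by dx ∧ dz gives (2*x) dx ∧ dy ∧ dz
  d(3*x*y) includes (∂/∂x)(3*x*y) dx = (3*y) dx, which multiplied by dy ∧ dz gives (3*y) dx ∧ dy ∧ dz
Collecting like 3-forms: d(omega) = (2*x + 3*y) dx ∧ dy ∧ dz.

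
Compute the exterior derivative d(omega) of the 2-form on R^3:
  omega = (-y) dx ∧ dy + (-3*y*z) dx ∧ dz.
d(omega) = (3*z) dx ∧ dy ∧ dz

For a 2-form omega = sum_{i<j} g_{ij} dx_i ∧ dx_j, the exterior derivative is
  d(omega) = sum_{i<j} d(g_{ij}) ∧ dx_i ∧ dx_j = sum_{i<j, k} (∂g_{ij}/∂x_k) dx_k ∧ dx_i ∧ dx_j.
Expand each term, using dx_k ∧ dx_i ∧ dx_j = sgn(permutation) dx_{(a)} ∧ dx_{(b)} ∧ dx_{(c)} with (a < b < c) sorted:
  d(-3*y*z) includes (∂/∂y)(-3*y*z) dy = (-3*z) dy, which multiplied by dx ∧ dz gives (3*z) dx ∧ dy ∧ dz
Collecting like 3-forms: d(omega) = (3*z) dx ∧ dy ∧ dz.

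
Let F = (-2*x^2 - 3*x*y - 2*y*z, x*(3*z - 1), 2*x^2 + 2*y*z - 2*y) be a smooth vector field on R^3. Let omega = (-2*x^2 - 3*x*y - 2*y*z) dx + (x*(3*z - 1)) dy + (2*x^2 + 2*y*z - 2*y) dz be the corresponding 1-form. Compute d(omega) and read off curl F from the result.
d(omega) = (-3*x + 2*z - 2) dy ∧ dz + (-4*x - 2*y) dz ∧ dx + (3*x + 5*z - 1) dx ∧ dy; curl F = (-3*x + 2*z - 2, -4*x - 2*y, 3*x + 5*z - 1)

d omega = sum_{i<j} (∂f_j/∂x_i - ∂f_i/∂x_j) dx_i ∧ dx_j. Under the identification (dy ∧ dz, dz ∧ dx, dx ∧ dy) ↔ (e_x, e_y, e_z), the coefficients are exactly the components of curl F. Compute:
  ∂R/∂y - ∂Q/∂z = (2*z - 2) - (3*x) = -3*x + 2*z - 2
  ∂P/∂z - ∂R/∂x = (-2*y) - (4*x) = -4*x - 2*y
  ∂Q/∂x - ∂P/∂y = (3*z - 1) - (-3*x - 2*z) = 3*x + 5*z - 1.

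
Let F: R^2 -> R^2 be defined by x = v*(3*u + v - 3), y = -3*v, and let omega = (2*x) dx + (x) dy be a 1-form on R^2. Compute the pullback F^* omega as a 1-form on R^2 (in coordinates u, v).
F^* omega = (6*v^2*(3*u + v - 3)) du + (v*(18*u^2 + 18*u*v - 45*u + 4*v^2 - 21*v + 27)) dv

Using F^*(f dg) = (f ∘ F) d(g ∘ F), substitute each coordinate x_i by F_i(u, v) in f_i, and replace dx_i by d F_i = (∂F_i/∂u) du + (∂F_i/∂v) dv.
  For the x component: f_1(F) = 2*v*(3*u + v - 3); d F_1 = (3*v) du + (3*u + 2*v - 3) dv
  For the y component: f_2(F) = v*(3*u + v - 3); d F_2 = (0) du + (-3) dv
Combining and collecting du, dv coefficients:
  coeff of du: 6*v^2*(3*u + v - 3)
  coeff of dv: v*(18*u^2 + 18*u*v - 45*u + 4*v^2 - 21*v + 27)
F^* omega = (6*v^2*(3*u + v - 3)) du + (v*(18*u^2 + 18*u*v - 45*u + 4*v^2 - 21*v + 27)) dv.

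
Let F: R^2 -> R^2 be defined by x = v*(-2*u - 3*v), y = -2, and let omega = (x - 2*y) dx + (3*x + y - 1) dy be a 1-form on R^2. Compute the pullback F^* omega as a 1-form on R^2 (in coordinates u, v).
F^* omega = (2*v*(2*u*v + 3*v^2 - 4)) du + (4*u^2*v + 18*u*v^2 - 8*u + 18*v^3 - 24*v) dv

Using F^*(f dg) = (f ∘ F) d(g ∘ F), substitute each coordinate x_i by F_i(u, v) in f_i, and replace dx_i by d F_i = (∂F_i/∂u) du + (∂F_i/∂v) dv.
  For the x component: f_1(F) = -2*u*v - 3*v^2 + 4; d F_1 = (-2*v) du + (-2*u - 6*v) dv
  For the y component: f_2(F) = -6*u*v - 9*v^2 - 3; d F_2 = (0) du + (0) dv
Combining and collecting du, dv coefficients:
  coeff of du: 2*v*(2*u*v + 3*v^2 - 4)
  coeff of dv: 4*u^2*v + 18*u*v^2 - 8*u + 18*v^3 - 24*v
F^* omega = (2*v*(2*u*v + 3*v^2 - 4)) du + (4*u^2*v + 18*u*v^2 - 8*u + 18*v^3 - 24*v) dv.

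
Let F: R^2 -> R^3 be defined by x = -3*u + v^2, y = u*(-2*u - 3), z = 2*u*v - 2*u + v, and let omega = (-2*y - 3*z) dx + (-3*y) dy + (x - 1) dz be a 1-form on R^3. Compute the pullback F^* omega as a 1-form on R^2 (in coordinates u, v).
F^* omega = (-24*u^3 - 66*u^2 + 12*u*v - 57*u + 2*v^3 - 2*v^2 + 7*v + 2) du + (8*u^2*v - 6*u^2 - 10*u*v^2 + 24*u*v - 5*u - 5*v^2 - 1) dv

Using F^*(f dg) = (f ∘ F) d(g ∘ F), substitute each coordinate x_i by F_i(u, v) in f_i, and replace dx_i by d F_i = (∂F_i/∂u) du + (∂F_i/∂v) dv.
  For the x component: f_1(F) = 4*u^2 - 6*u*v + 12*u - 3*v; d F_1 = (-3) du + (2*v) dv
  For the y component: f_2(F) = 3*u*(2*u + 3); d F_2 = (-4*u - 3) du + (0) dv
  For the z component: f_3(F) = -3*u + v^2 - 1; d F_3 = (2*v - 2) du + (2*u + 1) dv
Combining and collecting du, dv coefficients:
  coeff of du: -24*u^3 - 66*u^2 + 12*u*v - 57*u + 2*v^3 - 2*v^2 + 7*v + 2
  coeff of dv: 8*u^2*v - 6*u^2 - 10*u*v^2 + 24*u*v - 5*u - 5*v^2 - 1
F^* omega = (-24*u^3 - 66*u^2 + 12*u*v - 57*u + 2*v^3 - 2*v^2 + 7*v + 2) du + (8*u^2*v - 6*u^2 - 10*u*v^2 + 24*u*v - 5*u - 5*v^2 - 1) dv.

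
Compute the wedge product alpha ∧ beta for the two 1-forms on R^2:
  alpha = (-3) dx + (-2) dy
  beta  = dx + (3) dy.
alpha ∧ beta = (-7) dx ∧ dy

Distribute the wedge, using dx_i ∧ dx_j = -dx_j ∧ dx_i and dx_i ∧ dx_i = 0. For each pair (i, j) with i < j, the coefficient of dx_i ∧ dx_j in alpha ∧ beta is (alpha_i * beta_j - alpha_j * beta_i). Collecting: alpha ∧ beta = (-7) dx ∧ dy.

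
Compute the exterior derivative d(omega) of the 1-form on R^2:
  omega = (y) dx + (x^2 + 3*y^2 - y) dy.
d(omega) = (2*x - 1) dx ∧ dy

For a 1-form omega = sum_i f_i dx_i, the exterior derivative is
  d(omega) = sum_{i < j} (∂f_j/∂x_i - ∂f_i/∂x_j) dx_i ∧ dx_j.
  coefficient of dx ∧ dy: ∂f_2/∂x - ∂f_1/∂y = ∂(x^2 + 3*y^2 - y)/∂x - ∂(y)/∂y = 2*x - 1
Assembling: d(omega) = (2*x - 1) dx ∧ dy.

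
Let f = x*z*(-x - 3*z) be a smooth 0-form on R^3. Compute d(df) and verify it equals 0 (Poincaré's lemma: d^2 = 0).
d(df) = 0

Step 1: df = sum_i (∂f/∂x_i) dx_i = (z*(-2*x - 3*z)) dx + (0) dy + (x*(-x - 6*z)) dz.
Step 2: Apply d again. Using the 1-form formula, the coefficient of dx ∧ dy in d(df) is ∂^2 f/∂x ∂y - ∂^2 f/∂y ∂x = (0) - (0) = 0 (equality of mixed partials for smooth f).
Similarly for dx ∧ dz and dy ∧ dz — all coefficients vanish. So d(df) = 0.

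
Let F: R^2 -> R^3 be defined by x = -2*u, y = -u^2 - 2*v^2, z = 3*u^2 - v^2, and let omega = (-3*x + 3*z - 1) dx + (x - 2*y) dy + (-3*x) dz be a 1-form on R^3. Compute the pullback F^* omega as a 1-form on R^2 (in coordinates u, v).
F^* omega = (-4*u^3 + 22*u^2 - 8*u*v^2 - 12*u + 6*v^2 + 2) du + (4*v*(-2*u^2 - u - 4*v^2)) dv

Using F^*(f dg) = (f ∘ F) d(g ∘ F), substitute each coordinate x_i by F_i(u, v) in f_i, and replace dx_i by d F_i = (∂F_i/∂u) du + (∂F_i/∂v) dv.
  For the x component: f_1(F) = 9*u^2 + 6*u - 3*v^2 - 1; d F_1 = (-2) du + (0) dv
  For the y component: f_2(F) = 2*u^2 - 2*u + 4*v^2; d F_2 = (-2*u) du + (-4*v) dv
  For the z component: f_3(F) = 6*u; d F_3 = (6*u) du + (-2*v) dv
Combining and collecting du, dv coefficients:
  coeff of du: -4*u^3 + 22*u^2 - 8*u*v^2 - 12*u + 6*v^2 + 2
  coeff of dv: 4*v*(-2*u^2 - u - 4*v^2)
F^* omega = (-4*u^3 + 22*u^2 - 8*u*v^2 - 12*u + 6*v^2 + 2) du + (4*v*(-2*u^2 - u - 4*v^2)) dv.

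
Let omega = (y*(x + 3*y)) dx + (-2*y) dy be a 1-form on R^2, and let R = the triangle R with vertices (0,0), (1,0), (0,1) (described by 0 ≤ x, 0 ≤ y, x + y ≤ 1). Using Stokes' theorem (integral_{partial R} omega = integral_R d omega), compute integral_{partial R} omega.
integral_(partial R) omega = -7/6

Stokes: integral_partial_R omega = integral_R d omega with d omega = (∂Q/∂x - ∂P/∂y) dx ∧ dy.
  ∂Q/∂x = 0
  ∂P/∂y = x + 6*y
  integrand = ∂Q/∂x - ∂P/∂y = -x - 6*y.
Integrating over R: integral_0^1 integral_0^{1-x} (-x - 6*y) dy dx = -7/6.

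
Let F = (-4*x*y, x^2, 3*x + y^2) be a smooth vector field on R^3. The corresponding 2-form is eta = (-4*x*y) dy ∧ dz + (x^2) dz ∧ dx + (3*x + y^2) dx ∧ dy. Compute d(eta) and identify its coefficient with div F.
d(eta) = (-4*y) dx ∧ dy ∧ dz; div F = -4*y

For a 2-form in R^3 of the form above, applying d gives a 3-form with coefficient ∂P/∂x + ∂Q/∂y + ∂R/∂z:
  ∂P/∂x = -4*y
  ∂Q/∂y = 0
  ∂R/∂z = 0
Sum = -4*y, which is exactly div F.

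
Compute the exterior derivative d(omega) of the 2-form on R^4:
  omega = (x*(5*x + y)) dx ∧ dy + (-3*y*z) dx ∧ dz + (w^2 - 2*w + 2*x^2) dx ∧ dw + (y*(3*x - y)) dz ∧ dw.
d(omega) = (3*z) dx ∧ dy ∧ dz + (3*y) dx ∧ dz ∧ dw + (3*x - 2*y) dy ∧ dz ∧ dw

For a 2-form omega = sum_{i<j} g_{ij} dx_i ∧ dx_j, the exterior derivative is
  d(omega) = sum_{i<j} d(g_{ij}) ∧ dx_i ∧ dx_j = sum_{i<j, k} (∂g_{ij}/∂x_k) dx_k ∧ dx_i ∧ dx_j.
Expand each term, using dx_k ∧ dx_i ∧ dx_j = sgn(permutation) dx_{(a)} ∧ dx_{(b)} ∧ dx_{(c)} with (a < b < c) sorted:
  d(-3*y*z) includes (∂/∂y)(-3*y*z) dy = (-3*z) dy, which multiplied by dx ∧ dz gives (3*z) dx ∧ dy ∧ dz
  d(y*(3*x - y)) includes (∂/∂x)(y*(3*x - y)) dx = (3*y) dx, which multiplied by dz ∧ dw gives (3*y) dx ∧ dz ∧ dw
  d(y*(3*x - y)) includes (∂/∂y)(y*(3*x - y)) dy = (3*x - 2*y) dy, which multiplied by dz ∧ dw gives (3*x - 2*y) dy ∧ dz ∧ dw
Collecting like 3-forms: d(omega) = (3*z) dx ∧ dy ∧ dz + (3*y) dx ∧ dz ∧ dw + (3*x - 2*y) dy ∧ dz ∧ dw.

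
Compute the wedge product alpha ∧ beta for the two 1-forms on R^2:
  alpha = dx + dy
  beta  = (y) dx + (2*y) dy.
alpha ∧ beta = (y) dx ∧ dy

Distribute the wedge, using dx_i ∧ dx_j = -dx_j ∧ dx_i and dx_i ∧ dx_i = 0. For each pair (i, j) with i < j, the coefficient of dx_i ∧ dx_j in alpha ∧ beta is (alpha_i * beta_j - alpha_j * beta_i). Collecting: alpha ∧ beta = (y) dx ∧ dy.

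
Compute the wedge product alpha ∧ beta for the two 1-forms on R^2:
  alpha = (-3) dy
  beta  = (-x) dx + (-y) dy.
alpha ∧ beta = (-3*x) dx ∧ dy

Distribute the wedge, using dx_i ∧ dx_j = -dx_j ∧ dx_i and dx_i ∧ dx_i = 0. For each pair (i, j) with i < j, the coefficient of dx_i ∧ dx_j in alpha ∧ beta is (alpha_i * beta_j - alpha_j * beta_i). Collecting: alpha ∧ beta = (-3*x) dx ∧ dy.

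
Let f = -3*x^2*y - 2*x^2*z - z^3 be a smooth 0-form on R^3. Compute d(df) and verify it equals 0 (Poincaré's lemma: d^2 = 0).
d(df) = 0

Step 1: df = sum_i (∂f/∂x_i) dx_i = (2*x*(-3*y - 2*z)) dx + (-3*x^2) dy + (-2*x^2 - 3*z^2) dz.
Step 2: Apply d again. Using the 1-form formula, the coefficient of dx ∧ dy in d(df) is ∂^2 f/∂x ∂y - ∂^2 f/∂y ∂x = (-6*x) - (-6*x) = 0 (equality of mixed partials for smooth f).
Similarly for dx ∧ dz and dy ∧ dz — all coefficients vanish. So d(df) = 0.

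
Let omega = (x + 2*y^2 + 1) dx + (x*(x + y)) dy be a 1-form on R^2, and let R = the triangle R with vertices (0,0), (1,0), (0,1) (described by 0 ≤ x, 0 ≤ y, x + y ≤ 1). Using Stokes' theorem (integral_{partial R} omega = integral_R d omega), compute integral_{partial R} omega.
integral_(partial R) omega = -1/6

Stokes: integral_partial_R omega = integral_R d omega with d omega = (∂Q/∂x - ∂P/∂y) dx ∧ dy.
  ∂Q/∂x = 2*x + y
  ∂P/∂y = 4*y
  integrand = ∂Q/∂x - ∂P/∂y = 2*x - 3*y.
Integrating over R: integral_0^1 integral_0^{1-x} (2*x - 3*y) dy dx = -1/6.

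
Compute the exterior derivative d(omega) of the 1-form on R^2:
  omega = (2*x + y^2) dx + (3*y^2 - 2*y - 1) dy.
d(omega) = (-2*y) dx ∧ dy

For a 1-form omega = sum_i f_i dx_i, the exterior derivative is
  d(omega) = sum_{i < j} (∂f_j/∂x_i - ∂f_i/∂x_j) dx_i ∧ dx_j.
  coefficient of dx ∧ dy: ∂f_2/∂x - ∂f_1/∂y = ∂(3*y^2 - 2*y - 1)/∂x - ∂(2*x + y^2)/∂y = -2*y
Assembling: d(omega) = (-2*y) dx ∧ dy.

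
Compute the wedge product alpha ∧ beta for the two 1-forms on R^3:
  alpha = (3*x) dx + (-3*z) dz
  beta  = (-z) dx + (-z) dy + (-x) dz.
alpha ∧ beta = (-3*x*z) dx ∧ dy + (-3*x^2 - 3*z^2) dx ∧ dz + (-3*z^2) dy ∧ dz

Distribute the wedge, using dx_i ∧ dx_j = -dx_j ∧ dx_i and dx_i ∧ dx_i = 0. For each pair (i, j) with i < j, the coefficient of dx_i ∧ dx_j in alpha ∧ beta is (alpha_i * beta_j - alpha_j * beta_i). Collecting: alpha ∧ beta = (-3*x*z) dx ∧ dy + (-3*x^2 - 3*z^2) dx ∧ dz + (-3*z^2) dy ∧ dz.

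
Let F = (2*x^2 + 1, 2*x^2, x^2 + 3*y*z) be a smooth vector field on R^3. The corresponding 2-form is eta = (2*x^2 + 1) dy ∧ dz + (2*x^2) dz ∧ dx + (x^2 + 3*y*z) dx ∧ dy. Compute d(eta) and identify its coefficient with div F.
d(eta) = (4*x + 3*y) dx ∧ dy ∧ dz; div F = 4*x + 3*y

For a 2-form in R^3 of the form above, applying d gives a 3-form with coefficient ∂P/∂x + ∂Q/∂y + ∂R/∂z:
  ∂P/∂x = 4*x
  ∂Q/∂y = 0
  ∂R/∂z = 3*y
Sum = 4*x + 3*y, which is exactly div F.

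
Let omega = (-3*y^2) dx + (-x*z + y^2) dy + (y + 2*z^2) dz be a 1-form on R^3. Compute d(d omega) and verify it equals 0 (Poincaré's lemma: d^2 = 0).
d(d omega) = 0

Step 1: d omega = sum_{i<j} (∂f_j/∂x_i - ∂f_i/∂x_j) dx_i ∧ dx_j:
  coeff of dx ∧ dy: 6*y - z
  coeff of dx ∧ dz: 0
  coeff of dy ∧ dz: x + 1
Step 2: Apply d again to each 2-form coefficient. The only possible 3-form in R^3 is dx ∧ dy ∧ dz, with coefficient
  ∂(coeff of dy∧dz)/∂x - ∂(coeff of dx∧dz)/∂y + ∂(coeff of dx∧dy)/∂z
  = ∂/∂x (x + 1) - ∂/∂y (0) + ∂/∂z (6*y - z).
Each of these terms simplifies to sums of mixed partials that cancel in pairs. The result is 0 (by equality of mixed partials for smooth functions — Schwarz / Clairaut).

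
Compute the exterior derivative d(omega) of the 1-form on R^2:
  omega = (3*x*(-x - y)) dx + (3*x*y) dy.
d(omega) = (3*x + 3*y) dx ∧ dy

For a 1-form omega = sum_i f_i dx_i, the exterior derivative is
  d(omega) = sum_{i < j} (∂f_j/∂x_i - ∂f_i/∂x_j) dx_i ∧ dx_j.
  coefficient of dx ∧ dy: ∂f_2/∂x - ∂f_1/∂y = ∂(3*x*y)/∂x - ∂(3*x*(-x - y))/∂y = 3*x + 3*y
Assembling: d(omega) = (3*x + 3*y) dx ∧ dy.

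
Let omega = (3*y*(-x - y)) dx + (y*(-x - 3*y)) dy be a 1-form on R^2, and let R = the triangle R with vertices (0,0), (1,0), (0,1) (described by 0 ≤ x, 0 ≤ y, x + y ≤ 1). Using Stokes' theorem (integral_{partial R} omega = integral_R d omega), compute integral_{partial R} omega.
integral_(partial R) omega = 4/3

Stokes: integral_partial_R omega = integral_R d omega with d omega = (∂Q/∂x - ∂P/∂y) dx ∧ dy.
  ∂Q/∂x = -y
  ∂P/∂y = -3*x - 6*y
  integrand = ∂Q/∂x - ∂P/∂y = 3*x + 5*y.
Integrating over R: integral_0^1 integral_0^{1-x} (3*x + 5*y) dy dx = 4/3.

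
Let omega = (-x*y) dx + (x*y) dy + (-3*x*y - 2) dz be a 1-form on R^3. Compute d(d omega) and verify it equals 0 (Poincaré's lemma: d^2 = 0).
d(d omega) = 0

Step 1: d omega = sum_{i<j} (∂f_j/∂x_i - ∂f_i/∂x_j) dx_i ∧ dx_j:
  coeff of dx ∧ dy: x + y
  coeff of dx ∧ dz: -3*y
  coeff of dy ∧ dz: -3*x
Step 2: Apply d again to each 2-form coefficient. The only possible 3-form in R^3 is dx ∧ dy ∧ dz, with coefficient
  ∂(coeff of dy∧dz)/∂x - ∂(coeff of dx∧dz)/∂y + ∂(coeff of dx∧dy)/∂z
  = ∂/∂x (-3*x) - ∂/∂y (-3*y) + ∂/∂z (x + y).
Each of these terms simplifies to sums of mixed partials that cancel in pairs. The result is 0 (by equality of mixed partials for smooth functions — Schwarz / Clairaut).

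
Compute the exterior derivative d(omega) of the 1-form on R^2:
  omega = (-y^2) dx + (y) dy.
d(omega) = (2*y) dx ∧ dy

For a 1-form omega = sum_i f_i dx_i, the exterior derivative is
  d(omega) = sum_{i < j} (∂f_j/∂x_i - ∂f_i/∂x_j) dx_i ∧ dx_j.
  coefficient of dx ∧ dy: ∂f_2/∂x - ∂f_1/∂y = ∂(y)/∂x - ∂(-y^2)/∂y = 2*y
Assembling: d(omega) = (2*y) dx ∧ dy.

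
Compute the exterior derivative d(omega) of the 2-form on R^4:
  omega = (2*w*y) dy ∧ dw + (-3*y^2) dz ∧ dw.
d(omega) = (-6*y) dy ∧ dz ∧ dw

For a 2-form omega = sum_{i<j} g_{ij} dx_i ∧ dx_j, the exterior derivative is
  d(omega) = sum_{i<j} d(g_{ij}) ∧ dx_i ∧ dx_j = sum_{i<j, k} (∂g_{ij}/∂x_k) dx_k ∧ dx_i ∧ dx_j.
Expand each term, using dx_k ∧ dx_i ∧ dx_j = sgn(permutation) dx_{(a)} ∧ dx_{(b)} ∧ dx_{(c)} with (a < b < c) sorted:
  d(-3*y^2) includes (∂/∂y)(-3*y^2) dy = (-6*y) dy, which multiplied by dz ∧ dw gives (-6*y) dy ∧ dz ∧ dw
Collecting like 3-forms: d(omega) = (-6*y) dy ∧ dz ∧ dw.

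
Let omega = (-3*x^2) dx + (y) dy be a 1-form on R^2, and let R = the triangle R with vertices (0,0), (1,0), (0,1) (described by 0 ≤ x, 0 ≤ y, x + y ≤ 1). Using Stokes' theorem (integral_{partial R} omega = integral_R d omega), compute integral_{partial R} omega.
integral_(partial R) omega = 0

Stokes: integral_partial_R omega = integral_R d omega with d omega = (∂Q/∂x - ∂P/∂y) dx ∧ dy.
  ∂Q/∂x = 0
  ∂P/∂y = 0
  integrand = ∂Q/∂x - ∂P/∂y = 0.
Integrating over R: integral_0^1 integral_0^{1-x} (0) dy dx = 0.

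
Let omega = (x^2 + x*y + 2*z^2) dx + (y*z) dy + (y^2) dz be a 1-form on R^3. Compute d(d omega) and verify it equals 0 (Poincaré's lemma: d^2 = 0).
d(d omega) = 0

Step 1: d omega = sum_{i<j} (∂f_j/∂x_i - ∂f_i/∂x_j) dx_i ∧ dx_j:
  coeff of dx ∧ dy: -x
  coeff of dx ∧ dz: -4*z
  coeff of dy ∧ dz: y
Step 2: Apply d again to each 2-form coefficient. The only possible 3-form in R^3 is dx ∧ dy ∧ dz, with coefficient
  ∂(coeff of dy∧dz)/∂x - ∂(coeff of dx∧dz)/∂y + ∂(coeff of dx∧dy)/∂z
  = ∂/∂x (y) - ∂/∂y (-4*z) + ∂/∂z (-x).
Each of these terms simplifies to sums of mixed partials that cancel in pairs. The result is 0 (by equality of mixed partials for smooth functions — Schwarz / Clairaut).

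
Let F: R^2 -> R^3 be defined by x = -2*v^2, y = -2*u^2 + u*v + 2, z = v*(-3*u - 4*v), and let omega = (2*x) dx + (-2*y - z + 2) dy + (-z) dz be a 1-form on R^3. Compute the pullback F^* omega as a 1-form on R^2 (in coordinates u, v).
F^* omega = (-16*u^3 - 24*u*v^2 + 8*u - 8*v^3 - 2*v) du + (4*u^3 - 8*u^2*v - 32*u*v^2 - 2*u - 16*v^3) dv

Using F^*(f dg) = (f ∘ F) d(g ∘ F), substitute each coordinate x_i by F_i(u, v) in f_i, and replace dx_i by d F_i = (∂F_i/∂u) du + (∂F_i/∂v) dv.
  For the x component: f_1(F) = -4*v^2; d F_1 = (0) du + (-4*v) dv
  For the y component: f_2(F) = 4*u^2 + u*v + 4*v^2 - 2; d F_2 = (-4*u + v) du + (u) dv
  For the z component: f_3(F) = v*(3*u + 4*v); d F_3 = (-3*v) du + (-3*u - 8*v) dv
Combining and collecting du, dv coefficients:
  coeff of du: -16*u^3 - 24*u*v^2 + 8*u - 8*v^3 - 2*v
  coeff of dv: 4*u^3 - 8*u^2*v - 32*u*v^2 - 2*u - 16*v^3
F^* omega = (-16*u^3 - 24*u*v^2 + 8*u - 8*v^3 - 2*v) du + (4*u^3 - 8*u^2*v - 32*u*v^2 - 2*u - 16*v^3) dv.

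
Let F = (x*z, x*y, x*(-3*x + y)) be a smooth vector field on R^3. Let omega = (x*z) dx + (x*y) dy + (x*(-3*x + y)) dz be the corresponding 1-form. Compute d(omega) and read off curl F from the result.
d(omega) = (x) dy ∧ dz + (7*x - y) dz ∧ dx + (y) dx ∧ dy; curl F = (x, 7*x - y, y)

d omega = sum_{i<j} (∂f_j/∂x_i - ∂f_i/∂x_j) dx_i ∧ dx_j. Under the identification (dy ∧ dz, dz ∧ dx, dx ∧ dy) ↔ (e_x, e_y, e_z), the coefficients are exactly the components of curl F. Compute:
  ∂R/∂y - ∂Q/∂z = (x) - (0) = x
  ∂P/∂z - ∂R/∂x = (x) - (-6*x + y) = 7*x - y
  ∂Q/∂x - ∂P/∂y = (y) - (0) = y.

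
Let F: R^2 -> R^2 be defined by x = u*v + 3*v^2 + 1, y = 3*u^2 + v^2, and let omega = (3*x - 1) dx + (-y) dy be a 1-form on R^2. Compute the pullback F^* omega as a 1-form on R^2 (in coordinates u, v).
F^* omega = (-18*u^3 - 3*u*v^2 + 9*v^3 + 2*v) du + (-3*u^2*v + 27*u*v^2 + 2*u + 52*v^3 + 12*v) dv

Using F^*(f dg) = (f ∘ F) d(g ∘ F), substitute each coordinate x_i by F_i(u, v) in f_i, and replace dx_i by d F_i = (∂F_i/∂u) du + (∂F_i/∂v) dv.
  For the x component: f_1(F) = 3*u*v + 9*v^2 + 2; d F_1 = (v) du + (u + 6*v) dv
  For the y component: f_2(F) = -3*u^2 - v^2; d F_2 = (6*u) du + (2*v) dv
Combining and collecting du, dv coefficients:
  coeff of du: -18*u^3 - 3*u*v^2 + 9*v^3 + 2*v
  coeff of dv: -3*u^2*v + 27*u*v^2 + 2*u + 52*v^3 + 12*v
F^* omega = (-18*u^3 - 3*u*v^2 + 9*v^3 + 2*v) du + (-3*u^2*v + 27*u*v^2 + 2*u + 52*v^3 + 12*v) dv.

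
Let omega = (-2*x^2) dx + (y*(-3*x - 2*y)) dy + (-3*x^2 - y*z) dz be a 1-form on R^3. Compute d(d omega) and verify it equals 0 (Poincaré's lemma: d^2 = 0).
d(d omega) = 0

Step 1: d omega = sum_{i<j} (∂f_j/∂x_i - ∂f_i/∂x_j) dx_i ∧ dx_j:
  coeff of dx ∧ dy: -3*y
  coeff of dx ∧ dz: -6*x
  coeff of dy ∧ dz: -z
Step 2: Apply d again to each 2-form coefficient. The only possible 3-form in R^3 is dx ∧ dy ∧ dz, with coefficient
  ∂(coeff of dy∧dz)/∂x - ∂(coeff of dx∧dz)/∂y + ∂(coeff of dx∧dy)/∂z
  = ∂/∂x (-z) - ∂/∂y (-6*x) + ∂/∂z (-3*y).
Each of these terms simplifies to sums of mixed partials that cancel in pairs. The result is 0 (by equality of mixed partials for smooth functions — Schwarz / Clairaut).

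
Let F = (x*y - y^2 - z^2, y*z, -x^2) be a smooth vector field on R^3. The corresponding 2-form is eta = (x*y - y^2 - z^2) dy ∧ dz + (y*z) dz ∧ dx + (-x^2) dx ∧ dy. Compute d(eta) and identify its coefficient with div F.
d(eta) = (y + z) dx ∧ dy ∧ dz; div F = y + z

For a 2-form in R^3 of the form above, applying d gives a 3-form with coefficient ∂P/∂x + ∂Q/∂y + ∂R/∂z:
  ∂P/∂x = y
  ∂Q/∂y = z
  ∂R/∂z = 0
Sum = y + z, which is exactly div F.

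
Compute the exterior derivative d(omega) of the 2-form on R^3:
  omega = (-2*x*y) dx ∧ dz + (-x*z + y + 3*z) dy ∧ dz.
d(omega) = (2*x - z) dx ∧ dy ∧ dz

For a 2-form omega = sum_{i<j} g_{ij} dx_i ∧ dx_j, the exterior derivative is
  d(omega) = sum_{i<j} d(g_{ij}) ∧ dx_i ∧ dx_j = sum_{i<j, k} (∂g_{ij}/∂x_k) dx_k ∧ dx_i ∧ dx_j.
Expand each term, using dx_k ∧ dx_i ∧ dx_j = sgn(permutation) dx_{(a)} ∧ dx_{(b)} ∧ dx_{(c)} with (a < b < c) sorted:
  d(-2*x*y) includes (∂/∂y)(-2*x*y) dy = (-2*x) dy, which multiplied by dx ∧ dz gives (2*x) dx ∧ dy ∧ dz
  d(-x*z + y + 3*z) includes (∂/∂x)(-x*z + y + 3*z) dx = (-z) dx, which multiplied by dy ∧ dz gives (-z) dx ∧ dy ∧ dz
Collecting like 3-forms: d(omega) = (2*x - z) dx ∧ dy ∧ dz.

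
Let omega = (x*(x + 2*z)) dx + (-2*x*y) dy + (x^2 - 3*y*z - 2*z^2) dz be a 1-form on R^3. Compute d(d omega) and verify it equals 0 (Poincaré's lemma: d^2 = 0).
d(d omega) = 0

Step 1: d omega = sum_{i<j} (∂f_j/∂x_i - ∂f_i/∂x_j) dx_i ∧ dx_j:
  coeff of dx ∧ dy: -2*y
  coeff of dx ∧ dz: 0
  coeff of dy ∧ dz: -3*z
Step 2: Apply d again to each 2-form coefficient. The only possible 3-form in R^3 is dx ∧ dy ∧ dz, with coefficient
  ∂(coeff of dy∧dz)/∂x - ∂(coeff of dx∧dz)/∂y + ∂(coeff of dx∧dy)/∂z
  = ∂/∂x (-3*z) - ∂/∂y (0) + ∂/∂z (-2*y).
Each of these terms simplifies to sums of mixed partials that cancel in pairs. The result is 0 (by equality of mixed partials for smooth functions — Schwarz / Clairaut).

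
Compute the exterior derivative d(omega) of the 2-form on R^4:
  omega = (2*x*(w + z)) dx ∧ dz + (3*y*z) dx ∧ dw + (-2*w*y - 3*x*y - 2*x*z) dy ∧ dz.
d(omega) = (2*x - 3*y) dx ∧ dz ∧ dw + (-3*z) dx ∧ dy ∧ dw + (-3*y - 2*z) dx ∧ dy ∧ dz + (-2*y) dy ∧ dz ∧ dw

For a 2-form omega = sum_{i<j} g_{ij} dx_i ∧ dx_j, the exterior derivative is
  d(omega) = sum_{i<j} d(g_{ij}) ∧ dx_i ∧ dx_j = sum_{i<j, k} (∂g_{ij}/∂x_k) dx_k ∧ dx_i ∧ dx_j.
Expand each term, using dx_k ∧ dx_i ∧ dx_j = sgn(permutation) dx_{(a)} ∧ dx_{(b)} ∧ dx_{(c)} with (a < b < c) sorted:
  d(2*x*(w + z)) includes (∂/∂w)(2*x*(w + z)) dw = (2*x) dw, which multiplied by dx ∧ dz gives (2*x) dx ∧ dz ∧ dw
  d(3*y*z) includes (∂/∂y)(3*y*z) dy = (3*z) dy, which multiplied by dx ∧ dw gives (-3*z) dx ∧ dy ∧ dw
  d(3*y*z) includes (∂/∂z)(3*y*z) dz = (3*y) dz, which multiplied by dx ∧ dw gives (-3*y) dx ∧ dz ∧ dw
  d(-2*w*y - 3*x*y - 2*x*z) includes (∂/∂x)(-2*w*y - 3*x*y - 2*x*z) dx = (-3*y - 2*z) dx, which multiplied by dy ∧ dz gives (-3*y - 2*z) dx ∧ dy ∧ dz
  d(-2*w*y - 3*x*y - 2*x*z) includes (∂/∂w)(-2*w*y - 3*x*y - 2*x*z) dw = (-2*y) dw, which multiplied by dy ∧ dz gives (-2*y) dy ∧ dz ∧ dw
Collecting like 3-forms: d(omega) = (2*x - 3*y) dx ∧ dz ∧ dw + (-3*z) dx ∧ dy ∧ dw + (-3*y - 2*z) dx ∧ dy ∧ dz + (-2*y) dy ∧ dz ∧ dw.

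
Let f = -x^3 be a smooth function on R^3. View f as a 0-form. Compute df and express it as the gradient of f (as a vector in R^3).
df = (-3*x^2) dx + (0) dy + (0) dz; grad f = (-3*x^2, 0, 0)

For a 0-form f, d f = (∂f/∂x) dx + (∂f/∂y) dy + (∂f/∂z) dz. The components of the vector representation are exactly the entries of grad f in Cartesian coordinates:
  ∂f/∂x = -3*x^2
  ∂f/∂y = 0
  ∂f/∂z = 0.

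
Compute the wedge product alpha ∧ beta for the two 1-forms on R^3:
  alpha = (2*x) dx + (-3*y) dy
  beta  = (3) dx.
alpha ∧ beta = (9*y) dx ∧ dy

Distribute the wedge, using dx_i ∧ dx_j = -dx_j ∧ dx_i and dx_i ∧ dx_i = 0. For each pair (i, j) with i < j, the coefficient of dx_i ∧ dx_j in alpha ∧ beta is (alpha_i * beta_j - alpha_j * beta_i). Collecting: alpha ∧ beta = (9*y) dx ∧ dy.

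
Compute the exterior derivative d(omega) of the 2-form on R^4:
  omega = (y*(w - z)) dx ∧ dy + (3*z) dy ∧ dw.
d(omega) = (-y) dx ∧ dy ∧ dz + (y) dx ∧ dy ∧ dw + (-3) dy ∧ dz ∧ dw

For a 2-form omega = sum_{i<j} g_{ij} dx_i ∧ dx_j, the exterior derivative is
  d(omega) = sum_{i<j} d(g_{ij}) ∧ dx_i ∧ dx_j = sum_{i<j, k} (∂g_{ij}/∂x_k) dx_k ∧ dx_i ∧ dx_j.
Expand each term, using dx_k ∧ dx_i ∧ dx_j = sgn(permutation) dx_{(a)} ∧ dx_{(b)} ∧ dx_{(c)} with (a < b < c) sorted:
  d(y*(w - z)) includes (∂/∂z)(y*(w - z)) dz = (-y) dz, which multiplied by dx ∧ dy gives (-y) dx ∧ dy ∧ dz
  d(y*(w - z)) includes (∂/∂w)(y*(w - z)) dw = (y) dw, which multiplied by dx ∧ dy gives (y) dx ∧ dy ∧ dw
  d(3*z) includes (∂/∂z)(3*z) dz = (3) dz, which multiplied by dy ∧ dw gives (-3) dy ∧ dz ∧ dw
Collecting like 3-forms: d(omega) = (-y) dx ∧ dy ∧ dz + (y) dx ∧ dy ∧ dw + (-3) dy ∧ dz ∧ dw.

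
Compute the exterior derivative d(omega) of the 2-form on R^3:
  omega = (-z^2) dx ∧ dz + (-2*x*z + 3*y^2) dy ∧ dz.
d(omega) = (-2*z) dx ∧ dy ∧ dz

For a 2-form omega = sum_{i<j} g_{ij} dx_i ∧ dx_j, the exterior derivative is
  d(omega) = sum_{i<j} d(g_{ij}) ∧ dx_i ∧ dx_j = sum_{i<j, k} (∂g_{ij}/∂x_k) dx_k ∧ dx_i ∧ dx_j.
Expand each term, using dx_k ∧ dx_i ∧ dx_j = sgn(permutation) dx_{(a)} ∧ dx_{(b)} ∧ dx_{(c)} with (a < b < c) sorted:
  d(-2*x*z + 3*y^2) includes (∂/∂x)(-2*x*z + 3*y^2) dx = (-2*z) dx, which multiplied by dy ∧ dz gives (-2*z) dx ∧ dy ∧ dz
Collecting like 3-forms: d(omega) = (-2*z) dx ∧ dy ∧ dz.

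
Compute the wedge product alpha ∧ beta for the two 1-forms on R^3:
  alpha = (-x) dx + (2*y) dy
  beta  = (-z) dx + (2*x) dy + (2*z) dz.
alpha ∧ beta = (-2*x^2 + 2*y*z) dx ∧ dy + (-2*x*z) dx ∧ dz + (4*y*z) dy ∧ dz

Distribute the wedge, using dx_i ∧ dx_j = -dx_j ∧ dx_i and dx_i ∧ dx_i = 0. For each pair (i, j) with i < j, the coefficient of dx_i ∧ dx_j in alpha ∧ beta is (alpha_i * beta_j - alpha_j * beta_i). Collecting: alpha ∧ beta = (-2*x^2 + 2*y*z) dx ∧ dy + (-2*x*z) dx ∧ dz + (4*y*z) dy ∧ dz.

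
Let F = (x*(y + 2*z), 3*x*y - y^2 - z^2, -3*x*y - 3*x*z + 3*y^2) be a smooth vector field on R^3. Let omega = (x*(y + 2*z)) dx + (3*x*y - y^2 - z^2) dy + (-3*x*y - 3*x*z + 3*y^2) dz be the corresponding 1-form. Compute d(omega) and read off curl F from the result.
d(omega) = (-3*x + 6*y + 2*z) dy ∧ dz + (2*x + 3*y + 3*z) dz ∧ dx + (-x + 3*y) dx ∧ dy; curl F = (-3*x + 6*y + 2*z, 2*x + 3*y + 3*z, -x + 3*y)

d omega = sum_{i<j} (∂f_j/∂x_i - ∂f_i/∂x_j) dx_i ∧ dx_j. Under the identification (dy ∧ dz, dz ∧ dx, dx ∧ dy) ↔ (e_x, e_y, e_z), the coefficients are exactly the components of curl F. Compute:
  ∂R/∂y - ∂Q/∂z = (-3*x + 6*y) - (-2*z) = -3*x + 6*y + 2*z
  ∂P/∂z - ∂R/∂x = (2*x) - (-3*y - 3*z) = 2*x + 3*y + 3*z
  ∂Q/∂x - ∂P/∂y = (3*y) - (x) = -x + 3*y.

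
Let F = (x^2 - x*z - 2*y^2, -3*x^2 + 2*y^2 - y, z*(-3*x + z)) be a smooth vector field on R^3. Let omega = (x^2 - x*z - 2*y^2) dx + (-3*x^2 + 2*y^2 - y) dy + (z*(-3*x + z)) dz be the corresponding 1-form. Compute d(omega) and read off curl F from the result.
d(omega) = (0) dy ∧ dz + (-x + 3*z) dz ∧ dx + (-6*x + 4*y) dx ∧ dy; curl F = (0, -x + 3*z, -6*x + 4*y)

d omega = sum_{i<j} (∂f_j/∂x_i - ∂f_i/∂x_j) dx_i ∧ dx_j. Under the identification (dy ∧ dz, dz ∧ dx, dx ∧ dy) ↔ (e_x, e_y, e_z), the coefficients are exactly the components of curl F. Compute:
  ∂R/∂y - ∂Q/∂z = (0) - (0) = 0
  ∂P/∂z - ∂R/∂x = (-x) - (-3*z) = -x + 3*z
  ∂Q/∂x - ∂P/∂y = (-6*x) - (-4*y) = -6*x + 4*y.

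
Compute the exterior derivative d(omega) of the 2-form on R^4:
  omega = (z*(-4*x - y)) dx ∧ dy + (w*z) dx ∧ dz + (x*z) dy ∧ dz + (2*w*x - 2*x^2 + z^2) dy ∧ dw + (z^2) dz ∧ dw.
d(omega) = (-4*x - y + z) dx ∧ dy ∧ dz + (z) dx ∧ dz ∧ dw + (2*w - 4*x) dx ∧ dy ∧ dw + (-2*z) dy ∧ dz ∧ dw

For a 2-form omega = sum_{i<j} g_{ij} dx_i ∧ dx_j, the exterior derivative is
  d(omega) = sum_{i<j} d(g_{ij}) ∧ dx_i ∧ dx_j = sum_{i<j, k} (∂g_{ij}/∂x_k) dx_k ∧ dx_i ∧ dx_j.
Expand each term, using dx_k ∧ dx_i ∧ dx_j = sgn(permutation) dx_{(a)} ∧ dx_{(b)} ∧ dx_{(c)} with (a < b < c) sorted:
  d(z*(-4*x - y)) includes (∂/∂z)(z*(-4*x - y)) dz = (-4*x - y) dz, which multiplied by dx ∧ dy gives (-4*x - y) dx ∧ dy ∧ dz
  d(w*z) includes (∂/∂w)(w*z) dw = (z) dw, which multiplied by dx ∧ dz gives (z) dx ∧ dz ∧ dw
  d(x*z) includes (∂/∂x)(x*z) dx = (z) dx, which multiplied by dy ∧ dz gives (z) dx ∧ dy ∧ dz
  d(2*w*x - 2*x^2 + z^2) includes (∂/∂x)(2*w*x - 2*x^2 + z^2) dx = (2*w - 4*x) dx, which multiplied by dy ∧ dw gives (2*w - 4*x) dx ∧ dy ∧ dw
  d(2*w*x - 2*x^2 + z^2) includes (∂/∂z)(2*w*x - 2*x^2 + z^2) dz = (2*z) dz, which multiplied by dy ∧ dw gives (-2*z) dy ∧ dz ∧ dw
Collecting like 3-forms: d(omega) = (-4*x - y + z) dx ∧ dy ∧ dz + (z) dx ∧ dz ∧ dw + (2*w - 4*x) dx ∧ dy ∧ dw + (-2*z) dy ∧ dz ∧ dw.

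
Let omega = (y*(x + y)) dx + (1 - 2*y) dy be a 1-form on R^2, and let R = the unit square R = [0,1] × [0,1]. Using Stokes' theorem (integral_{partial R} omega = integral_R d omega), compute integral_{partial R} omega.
integral_(partial R) omega = -3/2

Stokes: integral_partial_R omega = integral_R d omega with d omega = (∂Q/∂x - ∂P/∂y) dx ∧ dy.
  ∂Q/∂x = 0
  ∂P/∂y = x + 2*y
  integrand = ∂Q/∂x - ∂P/∂y = -x - 2*y.
Integrating over R: integral_0^1 integral_0^1 (-x - 2*y) dx dy = -3/2.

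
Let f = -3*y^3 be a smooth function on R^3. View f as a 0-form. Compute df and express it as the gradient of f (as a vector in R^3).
df = (0) dx + (-9*y^2) dy + (0) dz; grad f = (0, -9*y^2, 0)

For a 0-form f, d f = (∂f/∂x) dx + (∂f/∂y) dy + (∂f/∂z) dz. The components of the vector representation are exactly the entries of grad f in Cartesian coordinates:
  ∂f/∂x = 0
  ∂f/∂y = -9*y^2
  ∂f/∂z = 0.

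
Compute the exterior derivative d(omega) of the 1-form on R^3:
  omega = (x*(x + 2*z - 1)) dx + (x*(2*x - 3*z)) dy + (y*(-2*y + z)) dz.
d(omega) = (4*x - 3*z) dx ∧ dy + (-2*x) dx ∧ dz + (3*x - 4*y + z) dy ∧ dz

For a 1-form omega = sum_i f_i dx_i, the exterior derivative is
  d(omega) = sum_{i < j} (∂f_j/∂x_i - ∂f_i/∂x_j) dx_i ∧ dx_j.
  coefficient of dx ∧ dy: ∂f_2/∂x - ∂f_1/∂y = ∂(x*(2*x - 3*z))/∂x - ∂(x*(x + 2*z - 1))/∂y = 4*x - 3*z
  coefficient of dx ∧ dz: ∂f_3/∂x - ∂f_1/∂z = ∂(y*(-2*y + z))/∂x - ∂(x*(x + 2*z - 1))/∂z = -2*x
  coefficient of dy ∧ dz: ∂f_3/∂y - ∂f_2/∂z = ∂(y*(-2*y + z))/∂y - ∂(x*(2*x - 3*z))/∂z = 3*x - 4*y + z
Assembling: d(omega) = (4*x - 3*z) dx ∧ dy + (-2*x) dx ∧ dz + (3*x - 4*y + z) dy ∧ dz.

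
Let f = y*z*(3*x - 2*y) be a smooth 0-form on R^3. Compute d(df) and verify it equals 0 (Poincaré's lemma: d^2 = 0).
d(df) = 0

Step 1: df = sum_i (∂f/∂x_i) dx_i = (3*y*z) dx + (z*(3*x - 4*y)) dy + (y*(3*x - 2*y)) dz.
Step 2: Apply d again. Using the 1-form formula, the coefficient of dx ∧ dy in d(df) is ∂^2 f/∂x ∂y - ∂^2 f/∂y ∂x = (3*z) - (3*z) = 0 (equality of mixed partials for smooth f).
Similarly for dx ∧ dz and dy ∧ dz — all coefficients vanish. So d(df) = 0.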